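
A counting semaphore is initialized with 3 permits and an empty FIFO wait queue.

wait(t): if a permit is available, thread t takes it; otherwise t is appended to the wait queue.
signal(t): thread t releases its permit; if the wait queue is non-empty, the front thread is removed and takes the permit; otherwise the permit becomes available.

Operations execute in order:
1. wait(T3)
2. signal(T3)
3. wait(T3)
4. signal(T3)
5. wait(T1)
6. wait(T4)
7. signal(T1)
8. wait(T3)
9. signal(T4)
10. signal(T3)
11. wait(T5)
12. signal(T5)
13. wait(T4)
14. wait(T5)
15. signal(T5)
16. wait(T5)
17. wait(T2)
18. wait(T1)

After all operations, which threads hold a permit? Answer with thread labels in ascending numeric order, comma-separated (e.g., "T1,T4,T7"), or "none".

Step 1: wait(T3) -> count=2 queue=[] holders={T3}
Step 2: signal(T3) -> count=3 queue=[] holders={none}
Step 3: wait(T3) -> count=2 queue=[] holders={T3}
Step 4: signal(T3) -> count=3 queue=[] holders={none}
Step 5: wait(T1) -> count=2 queue=[] holders={T1}
Step 6: wait(T4) -> count=1 queue=[] holders={T1,T4}
Step 7: signal(T1) -> count=2 queue=[] holders={T4}
Step 8: wait(T3) -> count=1 queue=[] holders={T3,T4}
Step 9: signal(T4) -> count=2 queue=[] holders={T3}
Step 10: signal(T3) -> count=3 queue=[] holders={none}
Step 11: wait(T5) -> count=2 queue=[] holders={T5}
Step 12: signal(T5) -> count=3 queue=[] holders={none}
Step 13: wait(T4) -> count=2 queue=[] holders={T4}
Step 14: wait(T5) -> count=1 queue=[] holders={T4,T5}
Step 15: signal(T5) -> count=2 queue=[] holders={T4}
Step 16: wait(T5) -> count=1 queue=[] holders={T4,T5}
Step 17: wait(T2) -> count=0 queue=[] holders={T2,T4,T5}
Step 18: wait(T1) -> count=0 queue=[T1] holders={T2,T4,T5}
Final holders: T2,T4,T5

Answer: T2,T4,T5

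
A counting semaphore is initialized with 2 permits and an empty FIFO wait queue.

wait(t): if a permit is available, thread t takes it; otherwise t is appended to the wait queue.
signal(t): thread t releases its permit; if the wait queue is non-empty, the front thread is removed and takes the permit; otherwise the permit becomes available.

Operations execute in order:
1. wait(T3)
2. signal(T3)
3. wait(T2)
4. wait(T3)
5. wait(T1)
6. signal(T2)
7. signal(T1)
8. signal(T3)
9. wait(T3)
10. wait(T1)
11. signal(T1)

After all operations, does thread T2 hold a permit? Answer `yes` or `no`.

Answer: no

Derivation:
Step 1: wait(T3) -> count=1 queue=[] holders={T3}
Step 2: signal(T3) -> count=2 queue=[] holders={none}
Step 3: wait(T2) -> count=1 queue=[] holders={T2}
Step 4: wait(T3) -> count=0 queue=[] holders={T2,T3}
Step 5: wait(T1) -> count=0 queue=[T1] holders={T2,T3}
Step 6: signal(T2) -> count=0 queue=[] holders={T1,T3}
Step 7: signal(T1) -> count=1 queue=[] holders={T3}
Step 8: signal(T3) -> count=2 queue=[] holders={none}
Step 9: wait(T3) -> count=1 queue=[] holders={T3}
Step 10: wait(T1) -> count=0 queue=[] holders={T1,T3}
Step 11: signal(T1) -> count=1 queue=[] holders={T3}
Final holders: {T3} -> T2 not in holders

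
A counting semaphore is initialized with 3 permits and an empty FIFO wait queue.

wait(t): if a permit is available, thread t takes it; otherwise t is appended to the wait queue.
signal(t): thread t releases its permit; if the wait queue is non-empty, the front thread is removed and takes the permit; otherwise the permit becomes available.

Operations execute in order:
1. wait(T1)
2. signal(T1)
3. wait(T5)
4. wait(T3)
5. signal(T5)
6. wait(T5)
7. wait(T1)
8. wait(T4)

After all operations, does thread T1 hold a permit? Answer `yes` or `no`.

Answer: yes

Derivation:
Step 1: wait(T1) -> count=2 queue=[] holders={T1}
Step 2: signal(T1) -> count=3 queue=[] holders={none}
Step 3: wait(T5) -> count=2 queue=[] holders={T5}
Step 4: wait(T3) -> count=1 queue=[] holders={T3,T5}
Step 5: signal(T5) -> count=2 queue=[] holders={T3}
Step 6: wait(T5) -> count=1 queue=[] holders={T3,T5}
Step 7: wait(T1) -> count=0 queue=[] holders={T1,T3,T5}
Step 8: wait(T4) -> count=0 queue=[T4] holders={T1,T3,T5}
Final holders: {T1,T3,T5} -> T1 in holders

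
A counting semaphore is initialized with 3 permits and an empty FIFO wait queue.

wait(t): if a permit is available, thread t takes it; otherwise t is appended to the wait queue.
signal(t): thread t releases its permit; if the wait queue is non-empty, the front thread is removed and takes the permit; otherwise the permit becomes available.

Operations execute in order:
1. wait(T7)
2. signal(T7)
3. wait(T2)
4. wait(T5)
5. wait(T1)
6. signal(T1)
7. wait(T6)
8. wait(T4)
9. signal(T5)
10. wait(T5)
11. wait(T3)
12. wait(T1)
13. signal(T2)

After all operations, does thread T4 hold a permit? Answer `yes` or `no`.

Step 1: wait(T7) -> count=2 queue=[] holders={T7}
Step 2: signal(T7) -> count=3 queue=[] holders={none}
Step 3: wait(T2) -> count=2 queue=[] holders={T2}
Step 4: wait(T5) -> count=1 queue=[] holders={T2,T5}
Step 5: wait(T1) -> count=0 queue=[] holders={T1,T2,T5}
Step 6: signal(T1) -> count=1 queue=[] holders={T2,T5}
Step 7: wait(T6) -> count=0 queue=[] holders={T2,T5,T6}
Step 8: wait(T4) -> count=0 queue=[T4] holders={T2,T5,T6}
Step 9: signal(T5) -> count=0 queue=[] holders={T2,T4,T6}
Step 10: wait(T5) -> count=0 queue=[T5] holders={T2,T4,T6}
Step 11: wait(T3) -> count=0 queue=[T5,T3] holders={T2,T4,T6}
Step 12: wait(T1) -> count=0 queue=[T5,T3,T1] holders={T2,T4,T6}
Step 13: signal(T2) -> count=0 queue=[T3,T1] holders={T4,T5,T6}
Final holders: {T4,T5,T6} -> T4 in holders

Answer: yes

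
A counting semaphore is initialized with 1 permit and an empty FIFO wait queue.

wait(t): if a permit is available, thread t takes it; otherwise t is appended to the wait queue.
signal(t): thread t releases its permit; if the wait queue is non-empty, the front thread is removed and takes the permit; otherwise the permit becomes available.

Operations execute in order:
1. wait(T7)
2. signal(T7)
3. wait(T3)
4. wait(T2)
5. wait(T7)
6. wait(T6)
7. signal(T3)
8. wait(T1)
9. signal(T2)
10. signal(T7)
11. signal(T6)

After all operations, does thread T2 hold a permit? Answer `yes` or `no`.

Answer: no

Derivation:
Step 1: wait(T7) -> count=0 queue=[] holders={T7}
Step 2: signal(T7) -> count=1 queue=[] holders={none}
Step 3: wait(T3) -> count=0 queue=[] holders={T3}
Step 4: wait(T2) -> count=0 queue=[T2] holders={T3}
Step 5: wait(T7) -> count=0 queue=[T2,T7] holders={T3}
Step 6: wait(T6) -> count=0 queue=[T2,T7,T6] holders={T3}
Step 7: signal(T3) -> count=0 queue=[T7,T6] holders={T2}
Step 8: wait(T1) -> count=0 queue=[T7,T6,T1] holders={T2}
Step 9: signal(T2) -> count=0 queue=[T6,T1] holders={T7}
Step 10: signal(T7) -> count=0 queue=[T1] holders={T6}
Step 11: signal(T6) -> count=0 queue=[] holders={T1}
Final holders: {T1} -> T2 not in holders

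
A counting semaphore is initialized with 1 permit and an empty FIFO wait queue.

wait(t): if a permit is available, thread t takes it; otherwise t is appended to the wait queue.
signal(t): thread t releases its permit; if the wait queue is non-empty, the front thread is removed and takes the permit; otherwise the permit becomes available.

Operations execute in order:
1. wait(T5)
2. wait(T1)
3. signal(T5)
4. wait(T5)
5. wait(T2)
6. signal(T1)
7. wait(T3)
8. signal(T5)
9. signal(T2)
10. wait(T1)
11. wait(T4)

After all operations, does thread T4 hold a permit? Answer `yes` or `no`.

Answer: no

Derivation:
Step 1: wait(T5) -> count=0 queue=[] holders={T5}
Step 2: wait(T1) -> count=0 queue=[T1] holders={T5}
Step 3: signal(T5) -> count=0 queue=[] holders={T1}
Step 4: wait(T5) -> count=0 queue=[T5] holders={T1}
Step 5: wait(T2) -> count=0 queue=[T5,T2] holders={T1}
Step 6: signal(T1) -> count=0 queue=[T2] holders={T5}
Step 7: wait(T3) -> count=0 queue=[T2,T3] holders={T5}
Step 8: signal(T5) -> count=0 queue=[T3] holders={T2}
Step 9: signal(T2) -> count=0 queue=[] holders={T3}
Step 10: wait(T1) -> count=0 queue=[T1] holders={T3}
Step 11: wait(T4) -> count=0 queue=[T1,T4] holders={T3}
Final holders: {T3} -> T4 not in holders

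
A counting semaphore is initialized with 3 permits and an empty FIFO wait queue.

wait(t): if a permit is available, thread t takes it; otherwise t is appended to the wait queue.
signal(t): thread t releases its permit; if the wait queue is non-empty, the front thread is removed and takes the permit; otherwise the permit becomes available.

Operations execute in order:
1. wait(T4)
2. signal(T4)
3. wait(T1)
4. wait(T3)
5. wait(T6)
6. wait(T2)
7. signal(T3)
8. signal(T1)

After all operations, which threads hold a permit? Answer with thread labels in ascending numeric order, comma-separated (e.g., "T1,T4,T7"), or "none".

Answer: T2,T6

Derivation:
Step 1: wait(T4) -> count=2 queue=[] holders={T4}
Step 2: signal(T4) -> count=3 queue=[] holders={none}
Step 3: wait(T1) -> count=2 queue=[] holders={T1}
Step 4: wait(T3) -> count=1 queue=[] holders={T1,T3}
Step 5: wait(T6) -> count=0 queue=[] holders={T1,T3,T6}
Step 6: wait(T2) -> count=0 queue=[T2] holders={T1,T3,T6}
Step 7: signal(T3) -> count=0 queue=[] holders={T1,T2,T6}
Step 8: signal(T1) -> count=1 queue=[] holders={T2,T6}
Final holders: T2,T6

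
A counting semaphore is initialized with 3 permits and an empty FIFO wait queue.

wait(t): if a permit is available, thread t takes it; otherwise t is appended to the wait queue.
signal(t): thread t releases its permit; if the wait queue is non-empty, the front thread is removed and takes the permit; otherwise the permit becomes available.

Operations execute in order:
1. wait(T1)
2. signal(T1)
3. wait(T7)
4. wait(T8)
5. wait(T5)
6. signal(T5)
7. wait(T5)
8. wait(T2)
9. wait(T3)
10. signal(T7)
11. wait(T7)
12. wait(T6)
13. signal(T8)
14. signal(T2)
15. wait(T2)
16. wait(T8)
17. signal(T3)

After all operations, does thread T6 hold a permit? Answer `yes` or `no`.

Step 1: wait(T1) -> count=2 queue=[] holders={T1}
Step 2: signal(T1) -> count=3 queue=[] holders={none}
Step 3: wait(T7) -> count=2 queue=[] holders={T7}
Step 4: wait(T8) -> count=1 queue=[] holders={T7,T8}
Step 5: wait(T5) -> count=0 queue=[] holders={T5,T7,T8}
Step 6: signal(T5) -> count=1 queue=[] holders={T7,T8}
Step 7: wait(T5) -> count=0 queue=[] holders={T5,T7,T8}
Step 8: wait(T2) -> count=0 queue=[T2] holders={T5,T7,T8}
Step 9: wait(T3) -> count=0 queue=[T2,T3] holders={T5,T7,T8}
Step 10: signal(T7) -> count=0 queue=[T3] holders={T2,T5,T8}
Step 11: wait(T7) -> count=0 queue=[T3,T7] holders={T2,T5,T8}
Step 12: wait(T6) -> count=0 queue=[T3,T7,T6] holders={T2,T5,T8}
Step 13: signal(T8) -> count=0 queue=[T7,T6] holders={T2,T3,T5}
Step 14: signal(T2) -> count=0 queue=[T6] holders={T3,T5,T7}
Step 15: wait(T2) -> count=0 queue=[T6,T2] holders={T3,T5,T7}
Step 16: wait(T8) -> count=0 queue=[T6,T2,T8] holders={T3,T5,T7}
Step 17: signal(T3) -> count=0 queue=[T2,T8] holders={T5,T6,T7}
Final holders: {T5,T6,T7} -> T6 in holders

Answer: yes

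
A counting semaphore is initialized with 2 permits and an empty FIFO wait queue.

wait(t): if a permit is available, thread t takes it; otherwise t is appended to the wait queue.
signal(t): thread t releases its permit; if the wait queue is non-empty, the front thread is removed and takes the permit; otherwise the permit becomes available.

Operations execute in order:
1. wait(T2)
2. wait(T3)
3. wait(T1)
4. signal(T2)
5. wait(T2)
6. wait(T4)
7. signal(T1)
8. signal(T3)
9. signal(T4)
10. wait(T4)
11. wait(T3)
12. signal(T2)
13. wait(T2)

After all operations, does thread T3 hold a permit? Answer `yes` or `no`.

Step 1: wait(T2) -> count=1 queue=[] holders={T2}
Step 2: wait(T3) -> count=0 queue=[] holders={T2,T3}
Step 3: wait(T1) -> count=0 queue=[T1] holders={T2,T3}
Step 4: signal(T2) -> count=0 queue=[] holders={T1,T3}
Step 5: wait(T2) -> count=0 queue=[T2] holders={T1,T3}
Step 6: wait(T4) -> count=0 queue=[T2,T4] holders={T1,T3}
Step 7: signal(T1) -> count=0 queue=[T4] holders={T2,T3}
Step 8: signal(T3) -> count=0 queue=[] holders={T2,T4}
Step 9: signal(T4) -> count=1 queue=[] holders={T2}
Step 10: wait(T4) -> count=0 queue=[] holders={T2,T4}
Step 11: wait(T3) -> count=0 queue=[T3] holders={T2,T4}
Step 12: signal(T2) -> count=0 queue=[] holders={T3,T4}
Step 13: wait(T2) -> count=0 queue=[T2] holders={T3,T4}
Final holders: {T3,T4} -> T3 in holders

Answer: yes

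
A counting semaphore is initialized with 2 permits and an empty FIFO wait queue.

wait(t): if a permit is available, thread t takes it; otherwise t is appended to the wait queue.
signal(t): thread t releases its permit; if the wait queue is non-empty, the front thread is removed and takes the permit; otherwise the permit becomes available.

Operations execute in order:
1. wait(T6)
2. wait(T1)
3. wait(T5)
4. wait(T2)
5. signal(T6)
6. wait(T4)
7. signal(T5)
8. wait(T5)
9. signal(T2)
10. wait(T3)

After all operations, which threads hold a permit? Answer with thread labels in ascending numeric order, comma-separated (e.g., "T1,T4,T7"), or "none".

Answer: T1,T4

Derivation:
Step 1: wait(T6) -> count=1 queue=[] holders={T6}
Step 2: wait(T1) -> count=0 queue=[] holders={T1,T6}
Step 3: wait(T5) -> count=0 queue=[T5] holders={T1,T6}
Step 4: wait(T2) -> count=0 queue=[T5,T2] holders={T1,T6}
Step 5: signal(T6) -> count=0 queue=[T2] holders={T1,T5}
Step 6: wait(T4) -> count=0 queue=[T2,T4] holders={T1,T5}
Step 7: signal(T5) -> count=0 queue=[T4] holders={T1,T2}
Step 8: wait(T5) -> count=0 queue=[T4,T5] holders={T1,T2}
Step 9: signal(T2) -> count=0 queue=[T5] holders={T1,T4}
Step 10: wait(T3) -> count=0 queue=[T5,T3] holders={T1,T4}
Final holders: T1,T4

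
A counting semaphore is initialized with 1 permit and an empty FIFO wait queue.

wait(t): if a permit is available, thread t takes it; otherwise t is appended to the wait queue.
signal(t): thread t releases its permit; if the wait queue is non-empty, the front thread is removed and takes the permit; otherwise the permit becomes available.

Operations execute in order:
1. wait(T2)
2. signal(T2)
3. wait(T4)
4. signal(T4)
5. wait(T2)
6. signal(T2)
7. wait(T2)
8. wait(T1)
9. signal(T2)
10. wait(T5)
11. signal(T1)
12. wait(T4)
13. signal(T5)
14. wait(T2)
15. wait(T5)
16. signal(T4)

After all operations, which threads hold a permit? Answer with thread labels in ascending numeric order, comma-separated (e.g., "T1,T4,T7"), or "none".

Step 1: wait(T2) -> count=0 queue=[] holders={T2}
Step 2: signal(T2) -> count=1 queue=[] holders={none}
Step 3: wait(T4) -> count=0 queue=[] holders={T4}
Step 4: signal(T4) -> count=1 queue=[] holders={none}
Step 5: wait(T2) -> count=0 queue=[] holders={T2}
Step 6: signal(T2) -> count=1 queue=[] holders={none}
Step 7: wait(T2) -> count=0 queue=[] holders={T2}
Step 8: wait(T1) -> count=0 queue=[T1] holders={T2}
Step 9: signal(T2) -> count=0 queue=[] holders={T1}
Step 10: wait(T5) -> count=0 queue=[T5] holders={T1}
Step 11: signal(T1) -> count=0 queue=[] holders={T5}
Step 12: wait(T4) -> count=0 queue=[T4] holders={T5}
Step 13: signal(T5) -> count=0 queue=[] holders={T4}
Step 14: wait(T2) -> count=0 queue=[T2] holders={T4}
Step 15: wait(T5) -> count=0 queue=[T2,T5] holders={T4}
Step 16: signal(T4) -> count=0 queue=[T5] holders={T2}
Final holders: T2

Answer: T2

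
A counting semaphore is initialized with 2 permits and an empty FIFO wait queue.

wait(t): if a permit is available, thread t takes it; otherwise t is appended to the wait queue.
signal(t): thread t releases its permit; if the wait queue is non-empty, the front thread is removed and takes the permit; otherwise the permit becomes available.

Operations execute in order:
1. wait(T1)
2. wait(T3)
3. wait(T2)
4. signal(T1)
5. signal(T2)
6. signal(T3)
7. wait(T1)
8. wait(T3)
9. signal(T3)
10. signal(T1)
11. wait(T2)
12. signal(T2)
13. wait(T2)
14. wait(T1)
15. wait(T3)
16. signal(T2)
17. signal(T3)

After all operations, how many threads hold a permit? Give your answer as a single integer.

Step 1: wait(T1) -> count=1 queue=[] holders={T1}
Step 2: wait(T3) -> count=0 queue=[] holders={T1,T3}
Step 3: wait(T2) -> count=0 queue=[T2] holders={T1,T3}
Step 4: signal(T1) -> count=0 queue=[] holders={T2,T3}
Step 5: signal(T2) -> count=1 queue=[] holders={T3}
Step 6: signal(T3) -> count=2 queue=[] holders={none}
Step 7: wait(T1) -> count=1 queue=[] holders={T1}
Step 8: wait(T3) -> count=0 queue=[] holders={T1,T3}
Step 9: signal(T3) -> count=1 queue=[] holders={T1}
Step 10: signal(T1) -> count=2 queue=[] holders={none}
Step 11: wait(T2) -> count=1 queue=[] holders={T2}
Step 12: signal(T2) -> count=2 queue=[] holders={none}
Step 13: wait(T2) -> count=1 queue=[] holders={T2}
Step 14: wait(T1) -> count=0 queue=[] holders={T1,T2}
Step 15: wait(T3) -> count=0 queue=[T3] holders={T1,T2}
Step 16: signal(T2) -> count=0 queue=[] holders={T1,T3}
Step 17: signal(T3) -> count=1 queue=[] holders={T1}
Final holders: {T1} -> 1 thread(s)

Answer: 1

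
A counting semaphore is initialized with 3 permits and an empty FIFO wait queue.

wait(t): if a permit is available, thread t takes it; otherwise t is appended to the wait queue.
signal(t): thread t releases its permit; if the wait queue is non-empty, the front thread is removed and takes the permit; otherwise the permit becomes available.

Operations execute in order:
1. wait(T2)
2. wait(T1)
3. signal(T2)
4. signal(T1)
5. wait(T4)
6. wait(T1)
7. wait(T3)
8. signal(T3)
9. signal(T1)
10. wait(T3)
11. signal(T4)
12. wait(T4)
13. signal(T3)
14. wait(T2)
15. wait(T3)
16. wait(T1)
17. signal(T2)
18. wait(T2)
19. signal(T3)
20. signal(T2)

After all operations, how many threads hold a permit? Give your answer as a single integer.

Step 1: wait(T2) -> count=2 queue=[] holders={T2}
Step 2: wait(T1) -> count=1 queue=[] holders={T1,T2}
Step 3: signal(T2) -> count=2 queue=[] holders={T1}
Step 4: signal(T1) -> count=3 queue=[] holders={none}
Step 5: wait(T4) -> count=2 queue=[] holders={T4}
Step 6: wait(T1) -> count=1 queue=[] holders={T1,T4}
Step 7: wait(T3) -> count=0 queue=[] holders={T1,T3,T4}
Step 8: signal(T3) -> count=1 queue=[] holders={T1,T4}
Step 9: signal(T1) -> count=2 queue=[] holders={T4}
Step 10: wait(T3) -> count=1 queue=[] holders={T3,T4}
Step 11: signal(T4) -> count=2 queue=[] holders={T3}
Step 12: wait(T4) -> count=1 queue=[] holders={T3,T4}
Step 13: signal(T3) -> count=2 queue=[] holders={T4}
Step 14: wait(T2) -> count=1 queue=[] holders={T2,T4}
Step 15: wait(T3) -> count=0 queue=[] holders={T2,T3,T4}
Step 16: wait(T1) -> count=0 queue=[T1] holders={T2,T3,T4}
Step 17: signal(T2) -> count=0 queue=[] holders={T1,T3,T4}
Step 18: wait(T2) -> count=0 queue=[T2] holders={T1,T3,T4}
Step 19: signal(T3) -> count=0 queue=[] holders={T1,T2,T4}
Step 20: signal(T2) -> count=1 queue=[] holders={T1,T4}
Final holders: {T1,T4} -> 2 thread(s)

Answer: 2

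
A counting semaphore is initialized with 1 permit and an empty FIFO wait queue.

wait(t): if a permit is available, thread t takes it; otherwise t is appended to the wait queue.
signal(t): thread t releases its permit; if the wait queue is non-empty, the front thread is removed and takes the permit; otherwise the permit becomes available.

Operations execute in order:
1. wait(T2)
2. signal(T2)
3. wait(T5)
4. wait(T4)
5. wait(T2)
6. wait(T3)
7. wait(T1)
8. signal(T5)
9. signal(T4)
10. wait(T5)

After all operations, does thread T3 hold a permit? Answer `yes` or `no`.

Step 1: wait(T2) -> count=0 queue=[] holders={T2}
Step 2: signal(T2) -> count=1 queue=[] holders={none}
Step 3: wait(T5) -> count=0 queue=[] holders={T5}
Step 4: wait(T4) -> count=0 queue=[T4] holders={T5}
Step 5: wait(T2) -> count=0 queue=[T4,T2] holders={T5}
Step 6: wait(T3) -> count=0 queue=[T4,T2,T3] holders={T5}
Step 7: wait(T1) -> count=0 queue=[T4,T2,T3,T1] holders={T5}
Step 8: signal(T5) -> count=0 queue=[T2,T3,T1] holders={T4}
Step 9: signal(T4) -> count=0 queue=[T3,T1] holders={T2}
Step 10: wait(T5) -> count=0 queue=[T3,T1,T5] holders={T2}
Final holders: {T2} -> T3 not in holders

Answer: no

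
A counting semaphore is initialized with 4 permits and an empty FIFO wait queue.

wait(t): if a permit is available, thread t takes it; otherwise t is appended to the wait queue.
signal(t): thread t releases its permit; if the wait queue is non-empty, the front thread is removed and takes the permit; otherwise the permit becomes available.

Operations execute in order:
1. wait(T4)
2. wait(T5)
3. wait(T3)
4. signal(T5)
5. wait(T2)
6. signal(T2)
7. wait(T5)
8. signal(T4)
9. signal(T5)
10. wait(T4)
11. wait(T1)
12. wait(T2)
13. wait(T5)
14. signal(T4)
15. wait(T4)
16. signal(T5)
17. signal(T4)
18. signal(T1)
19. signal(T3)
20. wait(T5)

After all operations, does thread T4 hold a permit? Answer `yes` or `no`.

Answer: no

Derivation:
Step 1: wait(T4) -> count=3 queue=[] holders={T4}
Step 2: wait(T5) -> count=2 queue=[] holders={T4,T5}
Step 3: wait(T3) -> count=1 queue=[] holders={T3,T4,T5}
Step 4: signal(T5) -> count=2 queue=[] holders={T3,T4}
Step 5: wait(T2) -> count=1 queue=[] holders={T2,T3,T4}
Step 6: signal(T2) -> count=2 queue=[] holders={T3,T4}
Step 7: wait(T5) -> count=1 queue=[] holders={T3,T4,T5}
Step 8: signal(T4) -> count=2 queue=[] holders={T3,T5}
Step 9: signal(T5) -> count=3 queue=[] holders={T3}
Step 10: wait(T4) -> count=2 queue=[] holders={T3,T4}
Step 11: wait(T1) -> count=1 queue=[] holders={T1,T3,T4}
Step 12: wait(T2) -> count=0 queue=[] holders={T1,T2,T3,T4}
Step 13: wait(T5) -> count=0 queue=[T5] holders={T1,T2,T3,T4}
Step 14: signal(T4) -> count=0 queue=[] holders={T1,T2,T3,T5}
Step 15: wait(T4) -> count=0 queue=[T4] holders={T1,T2,T3,T5}
Step 16: signal(T5) -> count=0 queue=[] holders={T1,T2,T3,T4}
Step 17: signal(T4) -> count=1 queue=[] holders={T1,T2,T3}
Step 18: signal(T1) -> count=2 queue=[] holders={T2,T3}
Step 19: signal(T3) -> count=3 queue=[] holders={T2}
Step 20: wait(T5) -> count=2 queue=[] holders={T2,T5}
Final holders: {T2,T5} -> T4 not in holders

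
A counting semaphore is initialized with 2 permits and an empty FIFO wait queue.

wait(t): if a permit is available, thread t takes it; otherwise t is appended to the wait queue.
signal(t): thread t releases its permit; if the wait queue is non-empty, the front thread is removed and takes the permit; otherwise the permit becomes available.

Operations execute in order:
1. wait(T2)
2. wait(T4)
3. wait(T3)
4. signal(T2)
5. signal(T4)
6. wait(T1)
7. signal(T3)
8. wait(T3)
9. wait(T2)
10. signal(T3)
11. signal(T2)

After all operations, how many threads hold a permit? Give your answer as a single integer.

Step 1: wait(T2) -> count=1 queue=[] holders={T2}
Step 2: wait(T4) -> count=0 queue=[] holders={T2,T4}
Step 3: wait(T3) -> count=0 queue=[T3] holders={T2,T4}
Step 4: signal(T2) -> count=0 queue=[] holders={T3,T4}
Step 5: signal(T4) -> count=1 queue=[] holders={T3}
Step 6: wait(T1) -> count=0 queue=[] holders={T1,T3}
Step 7: signal(T3) -> count=1 queue=[] holders={T1}
Step 8: wait(T3) -> count=0 queue=[] holders={T1,T3}
Step 9: wait(T2) -> count=0 queue=[T2] holders={T1,T3}
Step 10: signal(T3) -> count=0 queue=[] holders={T1,T2}
Step 11: signal(T2) -> count=1 queue=[] holders={T1}
Final holders: {T1} -> 1 thread(s)

Answer: 1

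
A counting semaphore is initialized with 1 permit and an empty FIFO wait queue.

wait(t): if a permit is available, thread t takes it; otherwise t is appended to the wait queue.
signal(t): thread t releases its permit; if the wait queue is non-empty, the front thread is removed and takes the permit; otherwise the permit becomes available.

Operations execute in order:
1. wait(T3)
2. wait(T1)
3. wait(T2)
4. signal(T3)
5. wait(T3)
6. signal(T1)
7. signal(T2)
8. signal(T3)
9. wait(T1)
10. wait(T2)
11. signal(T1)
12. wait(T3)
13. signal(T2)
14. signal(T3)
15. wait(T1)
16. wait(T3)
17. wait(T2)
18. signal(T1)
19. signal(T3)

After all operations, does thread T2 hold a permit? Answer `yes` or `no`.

Step 1: wait(T3) -> count=0 queue=[] holders={T3}
Step 2: wait(T1) -> count=0 queue=[T1] holders={T3}
Step 3: wait(T2) -> count=0 queue=[T1,T2] holders={T3}
Step 4: signal(T3) -> count=0 queue=[T2] holders={T1}
Step 5: wait(T3) -> count=0 queue=[T2,T3] holders={T1}
Step 6: signal(T1) -> count=0 queue=[T3] holders={T2}
Step 7: signal(T2) -> count=0 queue=[] holders={T3}
Step 8: signal(T3) -> count=1 queue=[] holders={none}
Step 9: wait(T1) -> count=0 queue=[] holders={T1}
Step 10: wait(T2) -> count=0 queue=[T2] holders={T1}
Step 11: signal(T1) -> count=0 queue=[] holders={T2}
Step 12: wait(T3) -> count=0 queue=[T3] holders={T2}
Step 13: signal(T2) -> count=0 queue=[] holders={T3}
Step 14: signal(T3) -> count=1 queue=[] holders={none}
Step 15: wait(T1) -> count=0 queue=[] holders={T1}
Step 16: wait(T3) -> count=0 queue=[T3] holders={T1}
Step 17: wait(T2) -> count=0 queue=[T3,T2] holders={T1}
Step 18: signal(T1) -> count=0 queue=[T2] holders={T3}
Step 19: signal(T3) -> count=0 queue=[] holders={T2}
Final holders: {T2} -> T2 in holders

Answer: yes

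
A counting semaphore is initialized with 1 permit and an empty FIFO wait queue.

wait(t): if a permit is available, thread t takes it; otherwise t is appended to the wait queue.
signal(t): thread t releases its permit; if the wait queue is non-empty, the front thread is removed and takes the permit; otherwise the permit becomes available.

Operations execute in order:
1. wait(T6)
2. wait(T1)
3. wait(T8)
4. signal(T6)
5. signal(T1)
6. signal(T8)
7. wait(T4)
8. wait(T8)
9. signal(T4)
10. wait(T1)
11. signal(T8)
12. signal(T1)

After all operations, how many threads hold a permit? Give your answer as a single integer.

Step 1: wait(T6) -> count=0 queue=[] holders={T6}
Step 2: wait(T1) -> count=0 queue=[T1] holders={T6}
Step 3: wait(T8) -> count=0 queue=[T1,T8] holders={T6}
Step 4: signal(T6) -> count=0 queue=[T8] holders={T1}
Step 5: signal(T1) -> count=0 queue=[] holders={T8}
Step 6: signal(T8) -> count=1 queue=[] holders={none}
Step 7: wait(T4) -> count=0 queue=[] holders={T4}
Step 8: wait(T8) -> count=0 queue=[T8] holders={T4}
Step 9: signal(T4) -> count=0 queue=[] holders={T8}
Step 10: wait(T1) -> count=0 queue=[T1] holders={T8}
Step 11: signal(T8) -> count=0 queue=[] holders={T1}
Step 12: signal(T1) -> count=1 queue=[] holders={none}
Final holders: {none} -> 0 thread(s)

Answer: 0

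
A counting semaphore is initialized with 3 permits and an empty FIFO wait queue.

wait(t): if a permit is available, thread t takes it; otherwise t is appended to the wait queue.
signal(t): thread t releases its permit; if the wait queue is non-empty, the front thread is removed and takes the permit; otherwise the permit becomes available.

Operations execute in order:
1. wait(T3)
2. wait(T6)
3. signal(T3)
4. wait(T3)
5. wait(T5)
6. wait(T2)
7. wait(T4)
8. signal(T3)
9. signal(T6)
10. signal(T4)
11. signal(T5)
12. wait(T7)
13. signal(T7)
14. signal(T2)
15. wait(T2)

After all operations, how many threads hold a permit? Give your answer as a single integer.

Answer: 1

Derivation:
Step 1: wait(T3) -> count=2 queue=[] holders={T3}
Step 2: wait(T6) -> count=1 queue=[] holders={T3,T6}
Step 3: signal(T3) -> count=2 queue=[] holders={T6}
Step 4: wait(T3) -> count=1 queue=[] holders={T3,T6}
Step 5: wait(T5) -> count=0 queue=[] holders={T3,T5,T6}
Step 6: wait(T2) -> count=0 queue=[T2] holders={T3,T5,T6}
Step 7: wait(T4) -> count=0 queue=[T2,T4] holders={T3,T5,T6}
Step 8: signal(T3) -> count=0 queue=[T4] holders={T2,T5,T6}
Step 9: signal(T6) -> count=0 queue=[] holders={T2,T4,T5}
Step 10: signal(T4) -> count=1 queue=[] holders={T2,T5}
Step 11: signal(T5) -> count=2 queue=[] holders={T2}
Step 12: wait(T7) -> count=1 queue=[] holders={T2,T7}
Step 13: signal(T7) -> count=2 queue=[] holders={T2}
Step 14: signal(T2) -> count=3 queue=[] holders={none}
Step 15: wait(T2) -> count=2 queue=[] holders={T2}
Final holders: {T2} -> 1 thread(s)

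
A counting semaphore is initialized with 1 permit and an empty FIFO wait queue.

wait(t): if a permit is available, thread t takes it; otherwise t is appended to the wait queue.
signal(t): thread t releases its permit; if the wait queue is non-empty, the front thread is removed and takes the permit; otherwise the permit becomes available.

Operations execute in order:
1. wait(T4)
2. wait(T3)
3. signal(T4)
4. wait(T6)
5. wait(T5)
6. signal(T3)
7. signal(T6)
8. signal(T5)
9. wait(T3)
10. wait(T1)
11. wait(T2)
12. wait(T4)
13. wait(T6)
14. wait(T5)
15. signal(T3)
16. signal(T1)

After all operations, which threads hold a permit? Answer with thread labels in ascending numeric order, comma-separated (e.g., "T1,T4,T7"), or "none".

Answer: T2

Derivation:
Step 1: wait(T4) -> count=0 queue=[] holders={T4}
Step 2: wait(T3) -> count=0 queue=[T3] holders={T4}
Step 3: signal(T4) -> count=0 queue=[] holders={T3}
Step 4: wait(T6) -> count=0 queue=[T6] holders={T3}
Step 5: wait(T5) -> count=0 queue=[T6,T5] holders={T3}
Step 6: signal(T3) -> count=0 queue=[T5] holders={T6}
Step 7: signal(T6) -> count=0 queue=[] holders={T5}
Step 8: signal(T5) -> count=1 queue=[] holders={none}
Step 9: wait(T3) -> count=0 queue=[] holders={T3}
Step 10: wait(T1) -> count=0 queue=[T1] holders={T3}
Step 11: wait(T2) -> count=0 queue=[T1,T2] holders={T3}
Step 12: wait(T4) -> count=0 queue=[T1,T2,T4] holders={T3}
Step 13: wait(T6) -> count=0 queue=[T1,T2,T4,T6] holders={T3}
Step 14: wait(T5) -> count=0 queue=[T1,T2,T4,T6,T5] holders={T3}
Step 15: signal(T3) -> count=0 queue=[T2,T4,T6,T5] holders={T1}
Step 16: signal(T1) -> count=0 queue=[T4,T6,T5] holders={T2}
Final holders: T2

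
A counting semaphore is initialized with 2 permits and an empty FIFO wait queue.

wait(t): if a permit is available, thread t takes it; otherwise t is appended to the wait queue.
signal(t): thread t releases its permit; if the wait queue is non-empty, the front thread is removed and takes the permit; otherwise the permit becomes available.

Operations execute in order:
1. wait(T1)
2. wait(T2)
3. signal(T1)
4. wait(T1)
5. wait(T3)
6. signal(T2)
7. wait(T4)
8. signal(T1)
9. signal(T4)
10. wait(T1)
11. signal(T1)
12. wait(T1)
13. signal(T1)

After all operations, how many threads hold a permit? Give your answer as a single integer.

Answer: 1

Derivation:
Step 1: wait(T1) -> count=1 queue=[] holders={T1}
Step 2: wait(T2) -> count=0 queue=[] holders={T1,T2}
Step 3: signal(T1) -> count=1 queue=[] holders={T2}
Step 4: wait(T1) -> count=0 queue=[] holders={T1,T2}
Step 5: wait(T3) -> count=0 queue=[T3] holders={T1,T2}
Step 6: signal(T2) -> count=0 queue=[] holders={T1,T3}
Step 7: wait(T4) -> count=0 queue=[T4] holders={T1,T3}
Step 8: signal(T1) -> count=0 queue=[] holders={T3,T4}
Step 9: signal(T4) -> count=1 queue=[] holders={T3}
Step 10: wait(T1) -> count=0 queue=[] holders={T1,T3}
Step 11: signal(T1) -> count=1 queue=[] holders={T3}
Step 12: wait(T1) -> count=0 queue=[] holders={T1,T3}
Step 13: signal(T1) -> count=1 queue=[] holders={T3}
Final holders: {T3} -> 1 thread(s)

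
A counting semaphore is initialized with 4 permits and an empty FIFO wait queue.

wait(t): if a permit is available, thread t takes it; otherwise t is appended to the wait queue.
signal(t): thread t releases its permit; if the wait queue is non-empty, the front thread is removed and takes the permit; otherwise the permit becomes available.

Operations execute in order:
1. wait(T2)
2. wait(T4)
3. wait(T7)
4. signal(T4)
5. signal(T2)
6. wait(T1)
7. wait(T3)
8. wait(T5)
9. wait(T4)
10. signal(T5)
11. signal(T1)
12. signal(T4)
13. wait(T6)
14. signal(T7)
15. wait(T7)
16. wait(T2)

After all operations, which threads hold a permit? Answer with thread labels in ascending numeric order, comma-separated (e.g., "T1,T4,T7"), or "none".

Step 1: wait(T2) -> count=3 queue=[] holders={T2}
Step 2: wait(T4) -> count=2 queue=[] holders={T2,T4}
Step 3: wait(T7) -> count=1 queue=[] holders={T2,T4,T7}
Step 4: signal(T4) -> count=2 queue=[] holders={T2,T7}
Step 5: signal(T2) -> count=3 queue=[] holders={T7}
Step 6: wait(T1) -> count=2 queue=[] holders={T1,T7}
Step 7: wait(T3) -> count=1 queue=[] holders={T1,T3,T7}
Step 8: wait(T5) -> count=0 queue=[] holders={T1,T3,T5,T7}
Step 9: wait(T4) -> count=0 queue=[T4] holders={T1,T3,T5,T7}
Step 10: signal(T5) -> count=0 queue=[] holders={T1,T3,T4,T7}
Step 11: signal(T1) -> count=1 queue=[] holders={T3,T4,T7}
Step 12: signal(T4) -> count=2 queue=[] holders={T3,T7}
Step 13: wait(T6) -> count=1 queue=[] holders={T3,T6,T7}
Step 14: signal(T7) -> count=2 queue=[] holders={T3,T6}
Step 15: wait(T7) -> count=1 queue=[] holders={T3,T6,T7}
Step 16: wait(T2) -> count=0 queue=[] holders={T2,T3,T6,T7}
Final holders: T2,T3,T6,T7

Answer: T2,T3,T6,T7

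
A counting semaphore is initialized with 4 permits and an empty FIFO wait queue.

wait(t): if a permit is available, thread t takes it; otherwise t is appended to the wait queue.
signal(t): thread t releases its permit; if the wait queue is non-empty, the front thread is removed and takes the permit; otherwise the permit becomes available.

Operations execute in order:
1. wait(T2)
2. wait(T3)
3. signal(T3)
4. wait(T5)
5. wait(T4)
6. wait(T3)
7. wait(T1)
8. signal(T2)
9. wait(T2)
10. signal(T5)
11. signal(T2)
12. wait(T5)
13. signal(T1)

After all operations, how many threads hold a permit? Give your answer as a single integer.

Answer: 3

Derivation:
Step 1: wait(T2) -> count=3 queue=[] holders={T2}
Step 2: wait(T3) -> count=2 queue=[] holders={T2,T3}
Step 3: signal(T3) -> count=3 queue=[] holders={T2}
Step 4: wait(T5) -> count=2 queue=[] holders={T2,T5}
Step 5: wait(T4) -> count=1 queue=[] holders={T2,T4,T5}
Step 6: wait(T3) -> count=0 queue=[] holders={T2,T3,T4,T5}
Step 7: wait(T1) -> count=0 queue=[T1] holders={T2,T3,T4,T5}
Step 8: signal(T2) -> count=0 queue=[] holders={T1,T3,T4,T5}
Step 9: wait(T2) -> count=0 queue=[T2] holders={T1,T3,T4,T5}
Step 10: signal(T5) -> count=0 queue=[] holders={T1,T2,T3,T4}
Step 11: signal(T2) -> count=1 queue=[] holders={T1,T3,T4}
Step 12: wait(T5) -> count=0 queue=[] holders={T1,T3,T4,T5}
Step 13: signal(T1) -> count=1 queue=[] holders={T3,T4,T5}
Final holders: {T3,T4,T5} -> 3 thread(s)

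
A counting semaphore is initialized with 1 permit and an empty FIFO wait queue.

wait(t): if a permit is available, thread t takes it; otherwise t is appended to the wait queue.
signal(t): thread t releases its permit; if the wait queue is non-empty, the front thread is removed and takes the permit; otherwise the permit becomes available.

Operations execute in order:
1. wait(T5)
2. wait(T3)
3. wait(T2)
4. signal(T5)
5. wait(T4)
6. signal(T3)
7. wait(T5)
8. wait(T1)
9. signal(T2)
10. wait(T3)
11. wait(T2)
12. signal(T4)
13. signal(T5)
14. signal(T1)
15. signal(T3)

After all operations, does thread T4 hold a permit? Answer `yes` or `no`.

Answer: no

Derivation:
Step 1: wait(T5) -> count=0 queue=[] holders={T5}
Step 2: wait(T3) -> count=0 queue=[T3] holders={T5}
Step 3: wait(T2) -> count=0 queue=[T3,T2] holders={T5}
Step 4: signal(T5) -> count=0 queue=[T2] holders={T3}
Step 5: wait(T4) -> count=0 queue=[T2,T4] holders={T3}
Step 6: signal(T3) -> count=0 queue=[T4] holders={T2}
Step 7: wait(T5) -> count=0 queue=[T4,T5] holders={T2}
Step 8: wait(T1) -> count=0 queue=[T4,T5,T1] holders={T2}
Step 9: signal(T2) -> count=0 queue=[T5,T1] holders={T4}
Step 10: wait(T3) -> count=0 queue=[T5,T1,T3] holders={T4}
Step 11: wait(T2) -> count=0 queue=[T5,T1,T3,T2] holders={T4}
Step 12: signal(T4) -> count=0 queue=[T1,T3,T2] holders={T5}
Step 13: signal(T5) -> count=0 queue=[T3,T2] holders={T1}
Step 14: signal(T1) -> count=0 queue=[T2] holders={T3}
Step 15: signal(T3) -> count=0 queue=[] holders={T2}
Final holders: {T2} -> T4 not in holders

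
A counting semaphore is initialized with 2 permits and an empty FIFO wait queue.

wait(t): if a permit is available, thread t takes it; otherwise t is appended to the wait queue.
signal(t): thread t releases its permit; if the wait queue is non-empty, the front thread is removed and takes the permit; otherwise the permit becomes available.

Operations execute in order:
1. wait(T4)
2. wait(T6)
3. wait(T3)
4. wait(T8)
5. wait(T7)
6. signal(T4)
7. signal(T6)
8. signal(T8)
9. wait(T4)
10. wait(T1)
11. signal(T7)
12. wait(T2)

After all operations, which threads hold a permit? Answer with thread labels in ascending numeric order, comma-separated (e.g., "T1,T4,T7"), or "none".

Step 1: wait(T4) -> count=1 queue=[] holders={T4}
Step 2: wait(T6) -> count=0 queue=[] holders={T4,T6}
Step 3: wait(T3) -> count=0 queue=[T3] holders={T4,T6}
Step 4: wait(T8) -> count=0 queue=[T3,T8] holders={T4,T6}
Step 5: wait(T7) -> count=0 queue=[T3,T8,T7] holders={T4,T6}
Step 6: signal(T4) -> count=0 queue=[T8,T7] holders={T3,T6}
Step 7: signal(T6) -> count=0 queue=[T7] holders={T3,T8}
Step 8: signal(T8) -> count=0 queue=[] holders={T3,T7}
Step 9: wait(T4) -> count=0 queue=[T4] holders={T3,T7}
Step 10: wait(T1) -> count=0 queue=[T4,T1] holders={T3,T7}
Step 11: signal(T7) -> count=0 queue=[T1] holders={T3,T4}
Step 12: wait(T2) -> count=0 queue=[T1,T2] holders={T3,T4}
Final holders: T3,T4

Answer: T3,T4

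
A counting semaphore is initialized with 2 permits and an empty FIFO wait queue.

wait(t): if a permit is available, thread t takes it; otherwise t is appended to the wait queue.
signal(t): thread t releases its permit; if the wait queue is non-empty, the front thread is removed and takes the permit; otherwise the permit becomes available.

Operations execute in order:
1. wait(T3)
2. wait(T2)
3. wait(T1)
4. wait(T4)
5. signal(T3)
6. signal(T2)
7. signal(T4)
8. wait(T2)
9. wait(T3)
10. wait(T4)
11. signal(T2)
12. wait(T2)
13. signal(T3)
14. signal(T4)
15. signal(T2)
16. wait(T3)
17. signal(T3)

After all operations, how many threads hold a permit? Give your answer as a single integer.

Step 1: wait(T3) -> count=1 queue=[] holders={T3}
Step 2: wait(T2) -> count=0 queue=[] holders={T2,T3}
Step 3: wait(T1) -> count=0 queue=[T1] holders={T2,T3}
Step 4: wait(T4) -> count=0 queue=[T1,T4] holders={T2,T3}
Step 5: signal(T3) -> count=0 queue=[T4] holders={T1,T2}
Step 6: signal(T2) -> count=0 queue=[] holders={T1,T4}
Step 7: signal(T4) -> count=1 queue=[] holders={T1}
Step 8: wait(T2) -> count=0 queue=[] holders={T1,T2}
Step 9: wait(T3) -> count=0 queue=[T3] holders={T1,T2}
Step 10: wait(T4) -> count=0 queue=[T3,T4] holders={T1,T2}
Step 11: signal(T2) -> count=0 queue=[T4] holders={T1,T3}
Step 12: wait(T2) -> count=0 queue=[T4,T2] holders={T1,T3}
Step 13: signal(T3) -> count=0 queue=[T2] holders={T1,T4}
Step 14: signal(T4) -> count=0 queue=[] holders={T1,T2}
Step 15: signal(T2) -> count=1 queue=[] holders={T1}
Step 16: wait(T3) -> count=0 queue=[] holders={T1,T3}
Step 17: signal(T3) -> count=1 queue=[] holders={T1}
Final holders: {T1} -> 1 thread(s)

Answer: 1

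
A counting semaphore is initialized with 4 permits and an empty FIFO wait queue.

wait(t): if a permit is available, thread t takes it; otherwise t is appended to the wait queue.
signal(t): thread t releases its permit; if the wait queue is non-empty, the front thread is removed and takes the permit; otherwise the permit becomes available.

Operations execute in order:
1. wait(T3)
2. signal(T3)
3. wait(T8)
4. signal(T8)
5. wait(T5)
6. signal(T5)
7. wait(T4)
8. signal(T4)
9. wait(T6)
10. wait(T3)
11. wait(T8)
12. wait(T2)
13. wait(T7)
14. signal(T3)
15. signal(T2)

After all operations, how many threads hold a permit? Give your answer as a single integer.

Step 1: wait(T3) -> count=3 queue=[] holders={T3}
Step 2: signal(T3) -> count=4 queue=[] holders={none}
Step 3: wait(T8) -> count=3 queue=[] holders={T8}
Step 4: signal(T8) -> count=4 queue=[] holders={none}
Step 5: wait(T5) -> count=3 queue=[] holders={T5}
Step 6: signal(T5) -> count=4 queue=[] holders={none}
Step 7: wait(T4) -> count=3 queue=[] holders={T4}
Step 8: signal(T4) -> count=4 queue=[] holders={none}
Step 9: wait(T6) -> count=3 queue=[] holders={T6}
Step 10: wait(T3) -> count=2 queue=[] holders={T3,T6}
Step 11: wait(T8) -> count=1 queue=[] holders={T3,T6,T8}
Step 12: wait(T2) -> count=0 queue=[] holders={T2,T3,T6,T8}
Step 13: wait(T7) -> count=0 queue=[T7] holders={T2,T3,T6,T8}
Step 14: signal(T3) -> count=0 queue=[] holders={T2,T6,T7,T8}
Step 15: signal(T2) -> count=1 queue=[] holders={T6,T7,T8}
Final holders: {T6,T7,T8} -> 3 thread(s)

Answer: 3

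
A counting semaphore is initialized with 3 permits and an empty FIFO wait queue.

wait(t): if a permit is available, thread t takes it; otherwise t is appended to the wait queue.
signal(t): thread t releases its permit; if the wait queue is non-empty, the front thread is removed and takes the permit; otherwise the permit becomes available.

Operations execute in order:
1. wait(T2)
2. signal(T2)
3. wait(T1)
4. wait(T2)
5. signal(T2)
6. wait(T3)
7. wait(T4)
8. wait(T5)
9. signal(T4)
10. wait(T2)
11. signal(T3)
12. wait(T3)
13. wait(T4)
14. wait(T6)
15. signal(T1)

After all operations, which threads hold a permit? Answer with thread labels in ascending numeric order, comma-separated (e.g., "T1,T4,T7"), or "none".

Step 1: wait(T2) -> count=2 queue=[] holders={T2}
Step 2: signal(T2) -> count=3 queue=[] holders={none}
Step 3: wait(T1) -> count=2 queue=[] holders={T1}
Step 4: wait(T2) -> count=1 queue=[] holders={T1,T2}
Step 5: signal(T2) -> count=2 queue=[] holders={T1}
Step 6: wait(T3) -> count=1 queue=[] holders={T1,T3}
Step 7: wait(T4) -> count=0 queue=[] holders={T1,T3,T4}
Step 8: wait(T5) -> count=0 queue=[T5] holders={T1,T3,T4}
Step 9: signal(T4) -> count=0 queue=[] holders={T1,T3,T5}
Step 10: wait(T2) -> count=0 queue=[T2] holders={T1,T3,T5}
Step 11: signal(T3) -> count=0 queue=[] holders={T1,T2,T5}
Step 12: wait(T3) -> count=0 queue=[T3] holders={T1,T2,T5}
Step 13: wait(T4) -> count=0 queue=[T3,T4] holders={T1,T2,T5}
Step 14: wait(T6) -> count=0 queue=[T3,T4,T6] holders={T1,T2,T5}
Step 15: signal(T1) -> count=0 queue=[T4,T6] holders={T2,T3,T5}
Final holders: T2,T3,T5

Answer: T2,T3,T5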